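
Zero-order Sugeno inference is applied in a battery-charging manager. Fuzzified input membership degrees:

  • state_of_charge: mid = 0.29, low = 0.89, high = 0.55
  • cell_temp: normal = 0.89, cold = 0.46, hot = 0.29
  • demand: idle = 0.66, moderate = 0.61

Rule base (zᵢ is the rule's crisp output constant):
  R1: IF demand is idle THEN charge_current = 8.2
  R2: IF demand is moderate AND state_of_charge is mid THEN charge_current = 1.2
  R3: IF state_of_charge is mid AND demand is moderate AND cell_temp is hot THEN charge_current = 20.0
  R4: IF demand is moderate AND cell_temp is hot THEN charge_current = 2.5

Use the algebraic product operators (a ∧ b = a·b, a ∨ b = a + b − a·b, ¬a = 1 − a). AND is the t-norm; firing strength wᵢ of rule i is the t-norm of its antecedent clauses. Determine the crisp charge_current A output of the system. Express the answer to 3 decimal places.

R1 (z=8.2): idle=0.66 → w = 0.6600
R2 (z=1.2): moderate=0.61, mid=0.29; AND[a·b] → w = 0.1769
R3 (z=20.0): mid=0.29, moderate=0.61, hot=0.29; AND[a·b] → w = 0.0513
R4 (z=2.5): moderate=0.61, hot=0.29; AND[a·b] → w = 0.1769
Weighted average = (0.6600·8.2 + 0.1769·1.2 + 0.0513·20.0 + 0.1769·2.5) / (0.6600 + 0.1769 + 0.0513 + 0.1769)
  = 7.0925 / 1.0651 = 6.659

6.659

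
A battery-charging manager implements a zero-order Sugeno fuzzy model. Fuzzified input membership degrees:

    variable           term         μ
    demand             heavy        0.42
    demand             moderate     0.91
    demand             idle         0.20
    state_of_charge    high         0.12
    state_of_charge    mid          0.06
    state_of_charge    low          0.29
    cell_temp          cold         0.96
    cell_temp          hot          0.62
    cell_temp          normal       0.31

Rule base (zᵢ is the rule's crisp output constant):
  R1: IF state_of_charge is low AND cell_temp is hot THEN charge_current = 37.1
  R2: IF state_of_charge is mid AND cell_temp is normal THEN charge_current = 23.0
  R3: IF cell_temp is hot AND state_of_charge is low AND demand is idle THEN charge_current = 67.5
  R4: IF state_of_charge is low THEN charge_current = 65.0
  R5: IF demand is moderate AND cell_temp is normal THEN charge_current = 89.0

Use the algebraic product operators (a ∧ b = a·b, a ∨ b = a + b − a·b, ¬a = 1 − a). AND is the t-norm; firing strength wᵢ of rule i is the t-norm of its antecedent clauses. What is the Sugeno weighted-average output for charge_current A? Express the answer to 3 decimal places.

66.318

R1 (z=37.1): low=0.29, hot=0.62; AND[a·b] → w = 0.1798
R2 (z=23.0): mid=0.06, normal=0.31; AND[a·b] → w = 0.0186
R3 (z=67.5): hot=0.62, low=0.29, idle=0.20; AND[a·b] → w = 0.0360
R4 (z=65.0): low=0.29 → w = 0.2900
R5 (z=89.0): moderate=0.91, normal=0.31; AND[a·b] → w = 0.2821
Weighted average = (0.1798·37.1 + 0.0186·23.0 + 0.0360·67.5 + 0.2900·65.0 + 0.2821·89.0) / (0.1798 + 0.0186 + 0.0360 + 0.2900 + 0.2821)
  = 53.4826 / 0.8065 = 66.318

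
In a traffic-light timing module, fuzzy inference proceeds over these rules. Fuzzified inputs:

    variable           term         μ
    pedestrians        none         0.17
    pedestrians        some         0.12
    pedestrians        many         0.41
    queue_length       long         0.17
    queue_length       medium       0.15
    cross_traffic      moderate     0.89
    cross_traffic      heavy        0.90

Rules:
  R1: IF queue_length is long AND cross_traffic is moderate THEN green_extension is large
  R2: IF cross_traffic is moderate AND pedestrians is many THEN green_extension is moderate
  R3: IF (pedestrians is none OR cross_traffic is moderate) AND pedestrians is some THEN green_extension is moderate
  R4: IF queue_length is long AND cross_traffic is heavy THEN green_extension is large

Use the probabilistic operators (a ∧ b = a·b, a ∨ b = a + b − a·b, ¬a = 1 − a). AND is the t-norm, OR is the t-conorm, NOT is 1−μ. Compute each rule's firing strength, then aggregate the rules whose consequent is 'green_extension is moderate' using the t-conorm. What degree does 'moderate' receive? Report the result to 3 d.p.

0.434

R1: long=0.17, moderate=0.89; AND[a·b] → w = 0.1513
R2: moderate=0.89, many=0.41; AND[a·b] → w = 0.3649
R3: (none=0.17 OR moderate=0.89) = 0.9087; AND[a·b] with some=0.12 → w = 0.1090
R4: long=0.17, heavy=0.90; AND[a·b] → w = 0.1530
Rules with consequent 'moderate': {R2, R3} → strengths 0.3649, 0.1090
Aggregate via t-conorm [a + b − a·b]: 0.4342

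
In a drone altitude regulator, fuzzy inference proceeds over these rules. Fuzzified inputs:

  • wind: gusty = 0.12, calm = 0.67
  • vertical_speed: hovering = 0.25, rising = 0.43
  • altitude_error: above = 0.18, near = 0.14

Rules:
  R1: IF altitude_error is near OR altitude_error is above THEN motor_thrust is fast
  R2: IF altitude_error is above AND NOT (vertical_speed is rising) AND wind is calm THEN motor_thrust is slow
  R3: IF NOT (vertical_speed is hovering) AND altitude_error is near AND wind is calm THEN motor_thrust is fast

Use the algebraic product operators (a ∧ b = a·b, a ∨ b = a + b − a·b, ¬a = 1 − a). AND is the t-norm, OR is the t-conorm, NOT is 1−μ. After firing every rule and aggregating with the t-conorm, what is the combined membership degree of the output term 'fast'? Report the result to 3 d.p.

0.344

R1: near=0.14, above=0.18; OR[a + b − a·b] → w = 0.2948
R2: above=0.18, ¬rising=1−0.43=0.57, calm=0.67; AND[a·b] → w = 0.0687
R3: ¬hovering=1−0.25=0.75, near=0.14, calm=0.67; AND[a·b] → w = 0.0704
Rules with consequent 'fast': {R1, R3} → strengths 0.2948, 0.0704
Aggregate via t-conorm [a + b − a·b]: 0.3444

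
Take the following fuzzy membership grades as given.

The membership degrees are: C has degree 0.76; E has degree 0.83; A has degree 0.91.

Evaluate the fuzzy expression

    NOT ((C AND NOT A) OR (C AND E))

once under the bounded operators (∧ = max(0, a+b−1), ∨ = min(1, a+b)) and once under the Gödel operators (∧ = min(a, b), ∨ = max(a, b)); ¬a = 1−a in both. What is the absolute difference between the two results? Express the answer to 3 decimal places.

Under bounded:
  NOT A = 1 − 0.91 = 0.09
  C AND NOT A = max(0, a+b−1) on (0.76, 0.09) = 0.00
  C AND E = max(0, a+b−1) on (0.76, 0.83) = 0.59
  (C AND NOT A) OR (C AND E) = min(1, a+b) on (0.00, 0.59) = 0.59
  NOT ((C AND NOT A) OR (C AND E)) = 1 − 0.59 = 0.41
  → value = 0.4100
Under Gödel:
  NOT A = 1 − 0.91 = 0.09
  C AND NOT A = min(a, b) on (0.76, 0.09) = 0.09
  C AND E = min(a, b) on (0.76, 0.83) = 0.76
  (C AND NOT A) OR (C AND E) = max(a, b) on (0.09, 0.76) = 0.76
  NOT ((C AND NOT A) OR (C AND E)) = 1 − 0.76 = 0.24
  → value = 0.2400
|0.4100 − 0.2400| = 0.170

0.170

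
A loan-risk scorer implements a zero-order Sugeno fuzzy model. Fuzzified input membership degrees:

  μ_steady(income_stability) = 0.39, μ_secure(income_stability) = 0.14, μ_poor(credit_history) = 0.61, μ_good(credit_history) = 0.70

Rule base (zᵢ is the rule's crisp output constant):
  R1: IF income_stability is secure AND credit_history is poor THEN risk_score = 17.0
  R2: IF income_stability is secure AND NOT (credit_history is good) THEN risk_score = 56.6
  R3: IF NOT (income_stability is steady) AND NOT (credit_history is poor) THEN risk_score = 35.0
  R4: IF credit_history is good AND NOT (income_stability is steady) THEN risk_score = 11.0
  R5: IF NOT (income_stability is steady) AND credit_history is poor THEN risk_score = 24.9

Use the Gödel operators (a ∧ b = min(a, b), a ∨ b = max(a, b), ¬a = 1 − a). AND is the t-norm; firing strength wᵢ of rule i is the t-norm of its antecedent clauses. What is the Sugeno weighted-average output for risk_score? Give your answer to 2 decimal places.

R1 (z=17.0): secure=0.14, poor=0.61; AND[min(a, b)] → w = 0.14
R2 (z=56.6): secure=0.14, ¬good=1−0.70=0.30; AND[min(a, b)] → w = 0.14
R3 (z=35.0): ¬steady=1−0.39=0.61, ¬poor=1−0.61=0.39; AND[min(a, b)] → w = 0.39
R4 (z=11.0): good=0.70, ¬steady=1−0.39=0.61; AND[min(a, b)] → w = 0.61
R5 (z=24.9): ¬steady=1−0.39=0.61, poor=0.61; AND[min(a, b)] → w = 0.61
Weighted average = (0.14·17.0 + 0.14·56.6 + 0.39·35.0 + 0.61·11.0 + 0.61·24.9) / (0.14 + 0.14 + 0.39 + 0.61 + 0.61)
  = 45.8530 / 1.8900 = 24.26

24.26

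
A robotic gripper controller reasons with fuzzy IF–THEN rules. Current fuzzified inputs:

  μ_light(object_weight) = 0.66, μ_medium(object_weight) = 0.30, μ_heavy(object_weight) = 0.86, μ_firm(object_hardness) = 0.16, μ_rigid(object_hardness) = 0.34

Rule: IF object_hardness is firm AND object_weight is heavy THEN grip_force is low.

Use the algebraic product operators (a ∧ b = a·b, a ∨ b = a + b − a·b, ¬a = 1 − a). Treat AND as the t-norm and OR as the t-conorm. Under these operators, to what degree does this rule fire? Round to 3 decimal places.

0.138

firing strength: firm=0.16, heavy=0.86; AND[a·b] → w = 0.1376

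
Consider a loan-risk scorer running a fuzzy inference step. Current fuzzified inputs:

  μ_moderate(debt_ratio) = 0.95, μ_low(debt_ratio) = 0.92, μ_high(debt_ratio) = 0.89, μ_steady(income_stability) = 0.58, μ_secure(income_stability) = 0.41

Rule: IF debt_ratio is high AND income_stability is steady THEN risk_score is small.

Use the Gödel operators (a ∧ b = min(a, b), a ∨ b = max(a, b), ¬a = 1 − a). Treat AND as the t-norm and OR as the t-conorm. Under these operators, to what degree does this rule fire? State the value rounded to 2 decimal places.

0.58

firing strength: high=0.89, steady=0.58; AND[min(a, b)] → w = 0.58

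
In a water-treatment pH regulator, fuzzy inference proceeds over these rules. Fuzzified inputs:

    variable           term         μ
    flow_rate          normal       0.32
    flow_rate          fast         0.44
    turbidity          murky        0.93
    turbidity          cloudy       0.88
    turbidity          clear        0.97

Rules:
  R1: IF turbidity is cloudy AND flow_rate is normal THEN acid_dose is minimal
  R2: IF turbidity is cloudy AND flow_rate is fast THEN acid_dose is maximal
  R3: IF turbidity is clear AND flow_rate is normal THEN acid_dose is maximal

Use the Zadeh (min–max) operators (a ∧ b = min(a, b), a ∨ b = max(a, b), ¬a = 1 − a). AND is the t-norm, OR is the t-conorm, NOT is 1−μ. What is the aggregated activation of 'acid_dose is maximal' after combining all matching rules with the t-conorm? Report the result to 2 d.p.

0.44

R1: cloudy=0.88, normal=0.32; AND[min(a, b)] → w = 0.32
R2: cloudy=0.88, fast=0.44; AND[min(a, b)] → w = 0.44
R3: clear=0.97, normal=0.32; AND[min(a, b)] → w = 0.32
Rules with consequent 'maximal': {R2, R3} → strengths 0.44, 0.32
Aggregate via t-conorm [max(a, b)]: 0.44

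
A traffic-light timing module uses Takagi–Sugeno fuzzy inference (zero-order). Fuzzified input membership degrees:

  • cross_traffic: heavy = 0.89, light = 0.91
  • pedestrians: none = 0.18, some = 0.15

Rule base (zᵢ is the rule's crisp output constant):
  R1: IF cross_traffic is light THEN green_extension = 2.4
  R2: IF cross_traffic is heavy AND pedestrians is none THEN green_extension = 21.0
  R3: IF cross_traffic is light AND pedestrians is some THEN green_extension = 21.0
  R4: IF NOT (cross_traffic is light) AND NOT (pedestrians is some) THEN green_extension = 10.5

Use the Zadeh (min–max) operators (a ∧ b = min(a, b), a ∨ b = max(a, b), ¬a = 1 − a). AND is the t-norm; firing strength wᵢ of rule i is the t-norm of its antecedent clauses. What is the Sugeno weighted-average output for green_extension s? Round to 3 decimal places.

R1 (z=2.4): light=0.91 → w = 0.91
R2 (z=21.0): heavy=0.89, none=0.18; AND[min(a, b)] → w = 0.18
R3 (z=21.0): light=0.91, some=0.15; AND[min(a, b)] → w = 0.15
R4 (z=10.5): ¬light=1−0.91=0.09, ¬some=1−0.15=0.85; AND[min(a, b)] → w = 0.09
Weighted average = (0.91·2.4 + 0.18·21.0 + 0.15·21.0 + 0.09·10.5) / (0.91 + 0.18 + 0.15 + 0.09)
  = 10.0590 / 1.3300 = 7.563

7.563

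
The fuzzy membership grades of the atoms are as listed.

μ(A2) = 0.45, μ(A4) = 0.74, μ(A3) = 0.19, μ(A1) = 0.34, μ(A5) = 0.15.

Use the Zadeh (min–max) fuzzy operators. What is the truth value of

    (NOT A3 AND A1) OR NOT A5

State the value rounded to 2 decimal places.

NOT A3 = 1 − 0.19 = 0.81
NOT A3 AND A1 = min(a, b) on (0.81, 0.34) = 0.34
NOT A5 = 1 − 0.15 = 0.85
(NOT A3 AND A1) OR NOT A5 = max(a, b) on (0.34, 0.85) = 0.85

0.85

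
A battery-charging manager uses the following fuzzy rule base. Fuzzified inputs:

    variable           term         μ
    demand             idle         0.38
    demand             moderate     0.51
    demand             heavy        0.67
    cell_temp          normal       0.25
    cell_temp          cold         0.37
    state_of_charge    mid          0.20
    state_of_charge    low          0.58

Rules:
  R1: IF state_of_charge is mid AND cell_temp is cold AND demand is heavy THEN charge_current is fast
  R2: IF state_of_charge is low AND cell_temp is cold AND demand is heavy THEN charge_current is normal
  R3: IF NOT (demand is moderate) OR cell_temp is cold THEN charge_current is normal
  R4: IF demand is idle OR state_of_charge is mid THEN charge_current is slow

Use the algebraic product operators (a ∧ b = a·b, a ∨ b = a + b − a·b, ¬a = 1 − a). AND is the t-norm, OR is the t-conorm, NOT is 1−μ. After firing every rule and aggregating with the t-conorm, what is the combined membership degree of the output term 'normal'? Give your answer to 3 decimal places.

R1: mid=0.20, cold=0.37, heavy=0.67; AND[a·b] → w = 0.0496
R2: low=0.58, cold=0.37, heavy=0.67; AND[a·b] → w = 0.1438
R3: ¬moderate=1−0.51=0.49, cold=0.37; OR[a + b − a·b] → w = 0.6787
R4: idle=0.38, mid=0.20; OR[a + b − a·b] → w = 0.5040
Rules with consequent 'normal': {R2, R3} → strengths 0.1438, 0.6787
Aggregate via t-conorm [a + b − a·b]: 0.7249

0.725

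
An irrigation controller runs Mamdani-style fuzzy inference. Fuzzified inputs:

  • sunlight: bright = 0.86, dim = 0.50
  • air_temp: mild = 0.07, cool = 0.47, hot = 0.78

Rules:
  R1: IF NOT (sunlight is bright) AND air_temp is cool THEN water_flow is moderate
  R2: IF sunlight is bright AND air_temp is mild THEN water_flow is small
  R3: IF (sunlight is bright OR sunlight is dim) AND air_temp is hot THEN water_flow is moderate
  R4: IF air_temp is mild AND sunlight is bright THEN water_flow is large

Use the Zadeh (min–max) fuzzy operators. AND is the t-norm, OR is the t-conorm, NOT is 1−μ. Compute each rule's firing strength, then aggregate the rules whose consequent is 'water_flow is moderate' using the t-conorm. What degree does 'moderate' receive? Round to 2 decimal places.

0.78

R1: ¬bright=1−0.86=0.14, cool=0.47; AND[min(a, b)] → w = 0.14
R2: bright=0.86, mild=0.07; AND[min(a, b)] → w = 0.07
R3: (bright=0.86 OR dim=0.50) = 0.86; AND[min(a, b)] with hot=0.78 → w = 0.78
R4: mild=0.07, bright=0.86; AND[min(a, b)] → w = 0.07
Rules with consequent 'moderate': {R1, R3} → strengths 0.14, 0.78
Aggregate via t-conorm [max(a, b)]: 0.78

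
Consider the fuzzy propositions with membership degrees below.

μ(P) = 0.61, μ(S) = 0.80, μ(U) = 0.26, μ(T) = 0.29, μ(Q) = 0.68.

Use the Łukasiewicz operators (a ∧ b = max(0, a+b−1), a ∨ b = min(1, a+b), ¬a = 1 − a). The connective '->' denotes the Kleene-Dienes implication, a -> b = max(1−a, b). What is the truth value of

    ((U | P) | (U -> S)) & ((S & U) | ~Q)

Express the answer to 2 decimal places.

0.38

U | P = min(1, a+b) on (0.26, 0.61) = 0.87
U -> S  [Kleene-Dienes: max(1−a, b)] with a=0.26, b=0.80 → 0.80
(U | P) | (U -> S) = min(1, a+b) on (0.87, 0.80) = 1.00
S & U = max(0, a+b−1) on (0.80, 0.26) = 0.06
~Q = 1 − 0.68 = 0.32
(S & U) | ~Q = min(1, a+b) on (0.06, 0.32) = 0.38
((U | P) | (U -> S)) & ((S & U) | ~Q) = max(0, a+b−1) on (1.00, 0.38) = 0.38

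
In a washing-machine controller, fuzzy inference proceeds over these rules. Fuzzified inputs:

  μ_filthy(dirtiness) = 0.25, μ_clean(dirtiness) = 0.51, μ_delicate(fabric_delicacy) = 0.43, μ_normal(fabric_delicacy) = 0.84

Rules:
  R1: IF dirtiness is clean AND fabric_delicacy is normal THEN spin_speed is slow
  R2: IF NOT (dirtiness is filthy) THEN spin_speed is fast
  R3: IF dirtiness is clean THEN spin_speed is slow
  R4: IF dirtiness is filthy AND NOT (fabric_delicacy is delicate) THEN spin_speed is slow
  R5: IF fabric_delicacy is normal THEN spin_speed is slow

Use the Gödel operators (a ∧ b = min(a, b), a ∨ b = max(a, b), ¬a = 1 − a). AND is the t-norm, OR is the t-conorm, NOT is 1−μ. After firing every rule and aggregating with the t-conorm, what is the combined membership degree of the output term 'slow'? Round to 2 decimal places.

R1: clean=0.51, normal=0.84; AND[min(a, b)] → w = 0.51
R2: ¬filthy=1−0.25=0.75 → w = 0.75
R3: clean=0.51 → w = 0.51
R4: filthy=0.25, ¬delicate=1−0.43=0.57; AND[min(a, b)] → w = 0.25
R5: normal=0.84 → w = 0.84
Rules with consequent 'slow': {R1, R3, R4, R5} → strengths 0.51, 0.51, 0.25, 0.84
Aggregate via t-conorm [max(a, b)]: 0.84

0.84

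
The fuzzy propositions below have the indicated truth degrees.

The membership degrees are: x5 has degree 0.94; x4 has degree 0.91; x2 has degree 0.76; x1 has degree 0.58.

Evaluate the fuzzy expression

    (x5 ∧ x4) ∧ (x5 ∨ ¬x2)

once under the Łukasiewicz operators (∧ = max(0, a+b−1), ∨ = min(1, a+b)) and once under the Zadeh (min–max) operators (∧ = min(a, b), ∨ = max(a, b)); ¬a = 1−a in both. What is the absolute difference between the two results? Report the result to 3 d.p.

Under Łukasiewicz:
  x5 ∧ x4 = max(0, a+b−1) on (0.94, 0.91) = 0.85
  ¬x2 = 1 − 0.76 = 0.24
  x5 ∨ ¬x2 = min(1, a+b) on (0.94, 0.24) = 1.00
  (x5 ∧ x4) ∧ (x5 ∨ ¬x2) = max(0, a+b−1) on (0.85, 1.00) = 0.85
  → value = 0.8500
Under Zadeh (min–max):
  x5 ∧ x4 = min(a, b) on (0.94, 0.91) = 0.91
  ¬x2 = 1 − 0.76 = 0.24
  x5 ∨ ¬x2 = max(a, b) on (0.94, 0.24) = 0.94
  (x5 ∧ x4) ∧ (x5 ∨ ¬x2) = min(a, b) on (0.91, 0.94) = 0.91
  → value = 0.9100
|0.8500 − 0.9100| = 0.060

0.060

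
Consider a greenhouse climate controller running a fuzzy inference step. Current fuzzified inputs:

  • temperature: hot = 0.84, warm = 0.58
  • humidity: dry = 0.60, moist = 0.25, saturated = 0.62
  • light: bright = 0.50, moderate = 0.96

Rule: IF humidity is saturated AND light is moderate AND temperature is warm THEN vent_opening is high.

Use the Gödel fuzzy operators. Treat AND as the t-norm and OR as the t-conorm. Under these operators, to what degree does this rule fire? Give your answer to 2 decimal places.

firing strength: saturated=0.62, moderate=0.96, warm=0.58; AND[min(a, b)] → w = 0.58

0.58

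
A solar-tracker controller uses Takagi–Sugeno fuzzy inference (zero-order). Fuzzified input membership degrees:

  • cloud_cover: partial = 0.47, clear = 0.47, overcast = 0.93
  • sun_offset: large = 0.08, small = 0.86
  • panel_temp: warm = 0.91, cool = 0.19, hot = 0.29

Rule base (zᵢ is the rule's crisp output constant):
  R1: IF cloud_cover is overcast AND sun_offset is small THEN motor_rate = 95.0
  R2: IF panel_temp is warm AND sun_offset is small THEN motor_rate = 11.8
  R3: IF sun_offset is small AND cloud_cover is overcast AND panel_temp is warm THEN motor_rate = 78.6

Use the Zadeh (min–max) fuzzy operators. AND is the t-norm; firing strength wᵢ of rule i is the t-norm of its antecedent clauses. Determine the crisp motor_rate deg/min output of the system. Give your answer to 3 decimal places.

61.800

R1 (z=95.0): overcast=0.93, small=0.86; AND[min(a, b)] → w = 0.86
R2 (z=11.8): warm=0.91, small=0.86; AND[min(a, b)] → w = 0.86
R3 (z=78.6): small=0.86, overcast=0.93, warm=0.91; AND[min(a, b)] → w = 0.86
Weighted average = (0.86·95.0 + 0.86·11.8 + 0.86·78.6) / (0.86 + 0.86 + 0.86)
  = 159.4440 / 2.5800 = 61.800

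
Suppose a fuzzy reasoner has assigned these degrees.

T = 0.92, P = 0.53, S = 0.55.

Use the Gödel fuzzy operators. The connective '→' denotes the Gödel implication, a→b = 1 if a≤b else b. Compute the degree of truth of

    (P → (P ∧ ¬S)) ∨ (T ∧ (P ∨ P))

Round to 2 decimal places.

¬S = 1 − 0.55 = 0.45
P ∧ ¬S = min(a, b) on (0.53, 0.45) = 0.45
P → (P ∧ ¬S)  [Gödel: 1 if a≤b else b] with a=0.53, b=0.45 → 0.45
P ∨ P = max(a, b) on (0.53, 0.53) = 0.53
T ∧ (P ∨ P) = min(a, b) on (0.92, 0.53) = 0.53
(P → (P ∧ ¬S)) ∨ (T ∧ (P ∨ P)) = max(a, b) on (0.45, 0.53) = 0.53

0.53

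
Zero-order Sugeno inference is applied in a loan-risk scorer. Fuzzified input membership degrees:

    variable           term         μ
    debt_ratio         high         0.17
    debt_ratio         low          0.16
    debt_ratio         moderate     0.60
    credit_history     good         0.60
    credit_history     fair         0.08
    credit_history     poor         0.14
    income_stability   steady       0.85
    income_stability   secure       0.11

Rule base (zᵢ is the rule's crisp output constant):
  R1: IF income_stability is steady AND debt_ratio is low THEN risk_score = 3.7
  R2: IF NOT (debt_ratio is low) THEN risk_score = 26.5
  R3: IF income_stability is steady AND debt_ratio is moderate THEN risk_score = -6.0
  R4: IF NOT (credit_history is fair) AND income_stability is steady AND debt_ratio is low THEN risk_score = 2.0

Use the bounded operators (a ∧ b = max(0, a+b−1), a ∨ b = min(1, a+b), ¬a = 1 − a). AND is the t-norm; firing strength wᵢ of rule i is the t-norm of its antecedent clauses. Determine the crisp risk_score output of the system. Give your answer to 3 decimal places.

15.075

R1 (z=3.7): steady=0.85, low=0.16; AND[max(0, a+b−1)] → w = 0.01
R2 (z=26.5): ¬low=1−0.16=0.84 → w = 0.84
R3 (z=-6.0): steady=0.85, moderate=0.60; AND[max(0, a+b−1)] → w = 0.45
R4 (z=2.0): ¬fair=1−0.08=0.92, steady=0.85, low=0.16; AND[max(0, a+b−1)] → w = 0.00
Weighted average = (0.01·3.7 + 0.84·26.5 + 0.45·-6.0 + 0.00·2.0) / (0.01 + 0.84 + 0.45 + 0.00)
  = 19.5970 / 1.3000 = 15.075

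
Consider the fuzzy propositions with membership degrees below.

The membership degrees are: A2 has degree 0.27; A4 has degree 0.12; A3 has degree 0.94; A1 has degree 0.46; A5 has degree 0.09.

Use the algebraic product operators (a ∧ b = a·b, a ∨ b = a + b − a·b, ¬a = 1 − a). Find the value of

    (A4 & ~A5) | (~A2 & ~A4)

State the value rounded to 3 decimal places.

~A5 = 1 − 0.0900 = 0.9100
A4 & ~A5 = a·b on (0.1200, 0.9100) = 0.1092
~A2 = 1 − 0.2700 = 0.7300
~A4 = 1 − 0.1200 = 0.8800
~A2 & ~A4 = a·b on (0.7300, 0.8800) = 0.6424
(A4 & ~A5) | (~A2 & ~A4) = a + b − a·b on (0.1092, 0.6424) = 0.6814

0.681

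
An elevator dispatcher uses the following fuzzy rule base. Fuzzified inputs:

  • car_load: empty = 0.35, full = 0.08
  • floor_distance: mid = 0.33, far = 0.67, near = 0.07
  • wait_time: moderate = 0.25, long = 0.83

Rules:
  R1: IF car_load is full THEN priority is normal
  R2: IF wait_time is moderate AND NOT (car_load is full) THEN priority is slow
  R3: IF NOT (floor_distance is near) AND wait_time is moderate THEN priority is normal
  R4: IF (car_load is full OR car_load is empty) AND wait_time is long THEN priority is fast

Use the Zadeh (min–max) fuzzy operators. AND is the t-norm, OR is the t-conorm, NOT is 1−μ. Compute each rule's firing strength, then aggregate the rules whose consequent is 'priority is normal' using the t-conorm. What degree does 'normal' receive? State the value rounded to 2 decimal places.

0.25

R1: full=0.08 → w = 0.08
R2: moderate=0.25, ¬full=1−0.08=0.92; AND[min(a, b)] → w = 0.25
R3: ¬near=1−0.07=0.93, moderate=0.25; AND[min(a, b)] → w = 0.25
R4: (full=0.08 OR empty=0.35) = 0.35; AND[min(a, b)] with long=0.83 → w = 0.35
Rules with consequent 'normal': {R1, R3} → strengths 0.08, 0.25
Aggregate via t-conorm [max(a, b)]: 0.25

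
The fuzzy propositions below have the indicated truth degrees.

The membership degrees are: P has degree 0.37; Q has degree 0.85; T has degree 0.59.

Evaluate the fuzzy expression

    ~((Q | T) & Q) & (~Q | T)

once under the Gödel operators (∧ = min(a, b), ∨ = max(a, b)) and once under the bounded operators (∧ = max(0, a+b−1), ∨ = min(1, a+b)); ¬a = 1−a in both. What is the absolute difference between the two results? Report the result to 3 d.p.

Under Gödel:
  Q | T = max(a, b) on (0.85, 0.59) = 0.85
  (Q | T) & Q = min(a, b) on (0.85, 0.85) = 0.85
  ~((Q | T) & Q) = 1 − 0.85 = 0.15
  ~Q = 1 − 0.85 = 0.15
  ~Q | T = max(a, b) on (0.15, 0.59) = 0.59
  ~((Q | T) & Q) & (~Q | T) = min(a, b) on (0.15, 0.59) = 0.15
  → value = 0.1500
Under bounded:
  Q | T = min(1, a+b) on (0.85, 0.59) = 1.00
  (Q | T) & Q = max(0, a+b−1) on (1.00, 0.85) = 0.85
  ~((Q | T) & Q) = 1 − 0.85 = 0.15
  ~Q = 1 − 0.85 = 0.15
  ~Q | T = min(1, a+b) on (0.15, 0.59) = 0.74
  ~((Q | T) & Q) & (~Q | T) = max(0, a+b−1) on (0.15, 0.74) = 0.00
  → value = 0.0000
|0.1500 − 0.0000| = 0.150

0.150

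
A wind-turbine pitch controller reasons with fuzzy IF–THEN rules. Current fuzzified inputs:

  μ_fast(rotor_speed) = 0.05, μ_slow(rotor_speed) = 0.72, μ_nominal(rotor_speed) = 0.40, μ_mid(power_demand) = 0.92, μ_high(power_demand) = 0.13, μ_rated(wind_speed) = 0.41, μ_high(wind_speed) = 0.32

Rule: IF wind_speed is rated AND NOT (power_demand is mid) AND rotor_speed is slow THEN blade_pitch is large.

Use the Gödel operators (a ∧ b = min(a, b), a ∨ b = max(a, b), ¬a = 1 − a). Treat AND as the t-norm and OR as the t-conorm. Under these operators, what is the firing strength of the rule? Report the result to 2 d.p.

firing strength: rated=0.41, ¬mid=1−0.92=0.08, slow=0.72; AND[min(a, b)] → w = 0.08

0.08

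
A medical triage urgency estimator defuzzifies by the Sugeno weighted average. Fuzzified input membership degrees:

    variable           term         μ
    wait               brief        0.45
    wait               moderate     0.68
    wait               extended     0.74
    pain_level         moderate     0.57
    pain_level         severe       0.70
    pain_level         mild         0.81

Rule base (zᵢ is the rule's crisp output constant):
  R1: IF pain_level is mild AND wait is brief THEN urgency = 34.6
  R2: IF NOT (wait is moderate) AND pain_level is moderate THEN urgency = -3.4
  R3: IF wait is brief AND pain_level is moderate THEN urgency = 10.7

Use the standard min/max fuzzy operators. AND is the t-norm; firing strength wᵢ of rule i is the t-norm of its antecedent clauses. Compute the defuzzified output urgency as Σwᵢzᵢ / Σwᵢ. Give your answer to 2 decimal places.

15.82

R1 (z=34.6): mild=0.81, brief=0.45; AND[min(a, b)] → w = 0.45
R2 (z=-3.4): ¬moderate=1−0.68=0.32, moderate=0.57; AND[min(a, b)] → w = 0.32
R3 (z=10.7): brief=0.45, moderate=0.57; AND[min(a, b)] → w = 0.45
Weighted average = (0.45·34.6 + 0.32·-3.4 + 0.45·10.7) / (0.45 + 0.32 + 0.45)
  = 19.2970 / 1.2200 = 15.82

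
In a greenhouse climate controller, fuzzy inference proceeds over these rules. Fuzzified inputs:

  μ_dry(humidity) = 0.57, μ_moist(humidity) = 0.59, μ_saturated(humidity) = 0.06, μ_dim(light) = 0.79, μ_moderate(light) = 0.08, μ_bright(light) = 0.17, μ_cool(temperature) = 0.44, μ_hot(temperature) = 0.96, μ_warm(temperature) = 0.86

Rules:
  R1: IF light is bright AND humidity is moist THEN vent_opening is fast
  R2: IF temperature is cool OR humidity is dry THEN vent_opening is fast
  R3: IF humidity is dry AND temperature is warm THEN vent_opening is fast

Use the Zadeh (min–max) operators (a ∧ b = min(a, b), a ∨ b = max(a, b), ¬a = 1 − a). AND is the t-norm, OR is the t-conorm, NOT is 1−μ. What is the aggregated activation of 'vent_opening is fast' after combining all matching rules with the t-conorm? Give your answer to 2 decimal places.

R1: bright=0.17, moist=0.59; AND[min(a, b)] → w = 0.17
R2: cool=0.44, dry=0.57; OR[max(a, b)] → w = 0.57
R3: dry=0.57, warm=0.86; AND[min(a, b)] → w = 0.57
Rules with consequent 'fast': {R1, R2, R3} → strengths 0.17, 0.57, 0.57
Aggregate via t-conorm [max(a, b)]: 0.57

0.57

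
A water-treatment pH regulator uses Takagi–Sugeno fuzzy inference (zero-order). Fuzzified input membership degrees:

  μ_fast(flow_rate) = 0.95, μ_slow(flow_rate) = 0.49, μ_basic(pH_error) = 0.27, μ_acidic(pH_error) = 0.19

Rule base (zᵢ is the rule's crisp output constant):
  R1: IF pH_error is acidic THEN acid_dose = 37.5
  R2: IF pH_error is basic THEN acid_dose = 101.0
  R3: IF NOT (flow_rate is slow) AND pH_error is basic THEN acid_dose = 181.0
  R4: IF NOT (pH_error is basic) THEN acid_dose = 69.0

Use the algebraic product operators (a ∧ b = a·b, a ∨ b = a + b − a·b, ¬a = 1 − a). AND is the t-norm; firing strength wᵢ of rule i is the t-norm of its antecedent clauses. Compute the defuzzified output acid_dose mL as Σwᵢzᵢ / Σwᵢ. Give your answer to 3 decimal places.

82.616

R1 (z=37.5): acidic=0.19 → w = 0.1900
R2 (z=101.0): basic=0.27 → w = 0.2700
R3 (z=181.0): ¬slow=1−0.49=0.51, basic=0.27; AND[a·b] → w = 0.1377
R4 (z=69.0): ¬basic=1−0.27=0.73 → w = 0.7300
Weighted average = (0.1900·37.5 + 0.2700·101.0 + 0.1377·181.0 + 0.7300·69.0) / (0.1900 + 0.2700 + 0.1377 + 0.7300)
  = 109.6887 / 1.3277 = 82.616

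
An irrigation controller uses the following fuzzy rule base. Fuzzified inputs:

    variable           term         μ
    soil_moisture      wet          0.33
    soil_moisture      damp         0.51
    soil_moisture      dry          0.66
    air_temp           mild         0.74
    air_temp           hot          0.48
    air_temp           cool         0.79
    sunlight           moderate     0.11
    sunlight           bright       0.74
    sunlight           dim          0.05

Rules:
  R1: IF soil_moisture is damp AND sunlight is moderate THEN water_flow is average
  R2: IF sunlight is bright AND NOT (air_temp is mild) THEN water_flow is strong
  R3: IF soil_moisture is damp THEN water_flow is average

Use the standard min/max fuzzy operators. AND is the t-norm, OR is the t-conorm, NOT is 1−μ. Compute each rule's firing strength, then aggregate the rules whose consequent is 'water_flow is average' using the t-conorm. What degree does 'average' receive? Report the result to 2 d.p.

0.51

R1: damp=0.51, moderate=0.11; AND[min(a, b)] → w = 0.11
R2: bright=0.74, ¬mild=1−0.74=0.26; AND[min(a, b)] → w = 0.26
R3: damp=0.51 → w = 0.51
Rules with consequent 'average': {R1, R3} → strengths 0.11, 0.51
Aggregate via t-conorm [max(a, b)]: 0.51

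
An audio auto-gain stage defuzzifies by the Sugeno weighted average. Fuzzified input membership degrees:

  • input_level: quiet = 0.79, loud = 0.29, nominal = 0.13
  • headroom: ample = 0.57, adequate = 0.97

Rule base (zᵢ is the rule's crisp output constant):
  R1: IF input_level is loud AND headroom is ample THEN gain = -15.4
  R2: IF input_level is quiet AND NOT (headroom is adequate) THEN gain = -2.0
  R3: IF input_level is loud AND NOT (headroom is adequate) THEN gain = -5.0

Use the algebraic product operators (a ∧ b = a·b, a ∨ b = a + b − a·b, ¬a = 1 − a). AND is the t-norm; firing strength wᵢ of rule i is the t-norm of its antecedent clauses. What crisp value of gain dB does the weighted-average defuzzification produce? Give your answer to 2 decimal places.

R1 (z=-15.4): loud=0.29, ample=0.57; AND[a·b] → w = 0.1653
R2 (z=-2.0): quiet=0.79, ¬adequate=1−0.97=0.03; AND[a·b] → w = 0.0237
R3 (z=-5.0): loud=0.29, ¬adequate=1−0.97=0.03; AND[a·b] → w = 0.0087
Weighted average = (0.1653·-15.4 + 0.0237·-2.0 + 0.0087·-5.0) / (0.1653 + 0.0237 + 0.0087)
  = -2.6365 / 0.1977 = -13.34

-13.34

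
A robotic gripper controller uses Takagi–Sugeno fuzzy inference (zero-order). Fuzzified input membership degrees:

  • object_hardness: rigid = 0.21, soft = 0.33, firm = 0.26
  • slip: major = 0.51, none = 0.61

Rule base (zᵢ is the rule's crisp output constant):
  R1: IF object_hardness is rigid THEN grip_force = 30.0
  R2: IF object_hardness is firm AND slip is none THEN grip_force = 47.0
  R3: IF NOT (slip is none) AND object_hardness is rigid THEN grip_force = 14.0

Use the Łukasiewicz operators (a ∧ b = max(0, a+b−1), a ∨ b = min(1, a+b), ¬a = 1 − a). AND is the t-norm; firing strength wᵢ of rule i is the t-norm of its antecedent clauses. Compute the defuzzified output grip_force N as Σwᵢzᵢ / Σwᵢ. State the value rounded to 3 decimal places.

30.000

R1 (z=30.0): rigid=0.21 → w = 0.21
R2 (z=47.0): firm=0.26, none=0.61; AND[max(0, a+b−1)] → w = 0.00
R3 (z=14.0): ¬none=1−0.61=0.39, rigid=0.21; AND[max(0, a+b−1)] → w = 0.00
Weighted average = (0.21·30.0 + 0.00·47.0 + 0.00·14.0) / (0.21 + 0.00 + 0.00)
  = 6.3000 / 0.2100 = 30.000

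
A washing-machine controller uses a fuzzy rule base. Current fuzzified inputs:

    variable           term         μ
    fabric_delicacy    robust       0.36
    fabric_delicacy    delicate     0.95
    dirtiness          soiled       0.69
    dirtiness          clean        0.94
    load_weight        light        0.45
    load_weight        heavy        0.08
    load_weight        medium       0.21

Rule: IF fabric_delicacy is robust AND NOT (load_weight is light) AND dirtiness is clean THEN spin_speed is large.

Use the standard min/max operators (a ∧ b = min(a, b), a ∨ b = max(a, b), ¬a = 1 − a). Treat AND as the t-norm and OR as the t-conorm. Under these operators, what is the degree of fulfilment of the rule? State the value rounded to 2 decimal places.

firing strength: robust=0.36, ¬light=1−0.45=0.55, clean=0.94; AND[min(a, b)] → w = 0.36

0.36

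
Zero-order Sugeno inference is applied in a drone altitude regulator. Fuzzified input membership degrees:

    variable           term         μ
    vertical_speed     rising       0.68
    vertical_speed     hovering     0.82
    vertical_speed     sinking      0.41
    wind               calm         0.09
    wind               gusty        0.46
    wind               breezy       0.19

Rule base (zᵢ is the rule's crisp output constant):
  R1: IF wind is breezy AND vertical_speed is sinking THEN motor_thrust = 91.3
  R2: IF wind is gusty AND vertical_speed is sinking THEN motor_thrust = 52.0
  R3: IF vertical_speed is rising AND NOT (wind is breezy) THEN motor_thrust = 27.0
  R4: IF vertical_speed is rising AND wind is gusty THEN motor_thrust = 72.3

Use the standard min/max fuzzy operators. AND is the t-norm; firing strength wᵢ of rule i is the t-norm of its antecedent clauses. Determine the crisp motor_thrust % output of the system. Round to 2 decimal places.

R1 (z=91.3): breezy=0.19, sinking=0.41; AND[min(a, b)] → w = 0.19
R2 (z=52.0): gusty=0.46, sinking=0.41; AND[min(a, b)] → w = 0.41
R3 (z=27.0): rising=0.68, ¬breezy=1−0.19=0.81; AND[min(a, b)] → w = 0.68
R4 (z=72.3): rising=0.68, gusty=0.46; AND[min(a, b)] → w = 0.46
Weighted average = (0.19·91.3 + 0.41·52.0 + 0.68·27.0 + 0.46·72.3) / (0.19 + 0.41 + 0.68 + 0.46)
  = 90.2850 / 1.7400 = 51.89

51.89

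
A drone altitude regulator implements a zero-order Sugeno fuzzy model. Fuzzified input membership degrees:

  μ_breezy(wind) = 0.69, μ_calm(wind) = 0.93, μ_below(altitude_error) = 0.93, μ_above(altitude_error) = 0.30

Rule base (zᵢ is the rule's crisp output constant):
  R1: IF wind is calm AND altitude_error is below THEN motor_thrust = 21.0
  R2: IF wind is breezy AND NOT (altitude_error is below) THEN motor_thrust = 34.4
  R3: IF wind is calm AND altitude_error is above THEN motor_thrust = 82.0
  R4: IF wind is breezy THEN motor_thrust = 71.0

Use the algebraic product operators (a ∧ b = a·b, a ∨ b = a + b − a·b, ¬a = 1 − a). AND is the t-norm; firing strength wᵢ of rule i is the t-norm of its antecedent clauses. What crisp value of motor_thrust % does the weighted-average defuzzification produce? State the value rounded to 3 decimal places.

48.716

R1 (z=21.0): calm=0.93, below=0.93; AND[a·b] → w = 0.8649
R2 (z=34.4): breezy=0.69, ¬below=1−0.93=0.07; AND[a·b] → w = 0.0483
R3 (z=82.0): calm=0.93, above=0.30; AND[a·b] → w = 0.2790
R4 (z=71.0): breezy=0.69 → w = 0.6900
Weighted average = (0.8649·21.0 + 0.0483·34.4 + 0.2790·82.0 + 0.6900·71.0) / (0.8649 + 0.0483 + 0.2790 + 0.6900)
  = 91.6924 / 1.8822 = 48.716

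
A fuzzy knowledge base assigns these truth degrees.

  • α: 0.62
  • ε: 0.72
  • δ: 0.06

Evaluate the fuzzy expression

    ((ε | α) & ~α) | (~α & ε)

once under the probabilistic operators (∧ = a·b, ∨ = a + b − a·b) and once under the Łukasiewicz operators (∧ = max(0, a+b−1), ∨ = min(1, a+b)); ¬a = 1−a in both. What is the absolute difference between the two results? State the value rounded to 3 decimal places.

0.040

Under probabilistic:
  ε | α = a + b − a·b on (0.7200, 0.6200) = 0.8936
  ~α = 1 − 0.6200 = 0.3800
  (ε | α) & ~α = a·b on (0.8936, 0.3800) = 0.3396
  ~α = 1 − 0.6200 = 0.3800
  ~α & ε = a·b on (0.3800, 0.7200) = 0.2736
  ((ε | α) & ~α) | (~α & ε) = a + b − a·b on (0.3396, 0.2736) = 0.5203
  → value = 0.5203
Under Łukasiewicz:
  ε | α = min(1, a+b) on (0.72, 0.62) = 1.00
  ~α = 1 − 0.62 = 0.38
  (ε | α) & ~α = max(0, a+b−1) on (1.00, 0.38) = 0.38
  ~α = 1 − 0.62 = 0.38
  ~α & ε = max(0, a+b−1) on (0.38, 0.72) = 0.10
  ((ε | α) & ~α) | (~α & ε) = min(1, a+b) on (0.38, 0.10) = 0.48
  → value = 0.4800
|0.5203 − 0.4800| = 0.040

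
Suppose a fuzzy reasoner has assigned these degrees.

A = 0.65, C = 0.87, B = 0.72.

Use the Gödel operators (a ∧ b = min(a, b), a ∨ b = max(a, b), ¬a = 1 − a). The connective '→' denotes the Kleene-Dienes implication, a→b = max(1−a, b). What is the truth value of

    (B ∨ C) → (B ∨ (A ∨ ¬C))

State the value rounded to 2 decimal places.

0.72

B ∨ C = max(a, b) on (0.72, 0.87) = 0.87
¬C = 1 − 0.87 = 0.13
A ∨ ¬C = max(a, b) on (0.65, 0.13) = 0.65
B ∨ (A ∨ ¬C) = max(a, b) on (0.72, 0.65) = 0.72
(B ∨ C) → (B ∨ (A ∨ ¬C))  [Kleene-Dienes: max(1−a, b)] with a=0.87, b=0.72 → 0.72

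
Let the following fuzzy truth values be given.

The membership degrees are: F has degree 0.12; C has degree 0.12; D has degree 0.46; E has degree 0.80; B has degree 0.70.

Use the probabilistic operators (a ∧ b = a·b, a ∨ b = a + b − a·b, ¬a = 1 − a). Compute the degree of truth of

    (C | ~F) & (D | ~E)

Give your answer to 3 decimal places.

0.508

~F = 1 − 0.1200 = 0.8800
C | ~F = a + b − a·b on (0.1200, 0.8800) = 0.8944
~E = 1 − 0.8000 = 0.2000
D | ~E = a + b − a·b on (0.4600, 0.2000) = 0.5680
(C | ~F) & (D | ~E) = a·b on (0.8944, 0.5680) = 0.5080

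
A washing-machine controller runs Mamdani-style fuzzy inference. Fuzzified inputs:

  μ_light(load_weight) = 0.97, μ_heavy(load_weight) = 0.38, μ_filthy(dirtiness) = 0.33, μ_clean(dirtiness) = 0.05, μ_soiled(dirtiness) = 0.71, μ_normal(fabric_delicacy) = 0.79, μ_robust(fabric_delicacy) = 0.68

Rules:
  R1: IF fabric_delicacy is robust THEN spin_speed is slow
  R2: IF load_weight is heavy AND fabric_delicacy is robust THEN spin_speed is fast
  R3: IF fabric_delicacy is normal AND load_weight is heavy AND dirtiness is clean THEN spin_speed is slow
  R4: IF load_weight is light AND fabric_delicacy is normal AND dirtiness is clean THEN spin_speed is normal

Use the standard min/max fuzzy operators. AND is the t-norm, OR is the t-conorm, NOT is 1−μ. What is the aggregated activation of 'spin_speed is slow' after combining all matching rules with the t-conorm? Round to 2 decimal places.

0.68

R1: robust=0.68 → w = 0.68
R2: heavy=0.38, robust=0.68; AND[min(a, b)] → w = 0.38
R3: normal=0.79, heavy=0.38, clean=0.05; AND[min(a, b)] → w = 0.05
R4: light=0.97, normal=0.79, clean=0.05; AND[min(a, b)] → w = 0.05
Rules with consequent 'slow': {R1, R3} → strengths 0.68, 0.05
Aggregate via t-conorm [max(a, b)]: 0.68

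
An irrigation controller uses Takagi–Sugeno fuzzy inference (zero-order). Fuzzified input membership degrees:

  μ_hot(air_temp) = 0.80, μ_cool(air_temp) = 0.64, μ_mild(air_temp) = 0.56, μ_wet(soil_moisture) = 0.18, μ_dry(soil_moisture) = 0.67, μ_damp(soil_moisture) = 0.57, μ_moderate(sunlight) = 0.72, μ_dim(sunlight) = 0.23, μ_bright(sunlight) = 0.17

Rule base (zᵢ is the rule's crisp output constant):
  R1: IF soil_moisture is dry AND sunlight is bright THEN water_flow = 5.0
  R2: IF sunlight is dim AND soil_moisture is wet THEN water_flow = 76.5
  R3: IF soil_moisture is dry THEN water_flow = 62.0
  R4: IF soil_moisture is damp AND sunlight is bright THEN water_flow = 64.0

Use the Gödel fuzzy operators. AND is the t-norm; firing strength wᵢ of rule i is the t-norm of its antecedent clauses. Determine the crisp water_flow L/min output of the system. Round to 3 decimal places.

56.336

R1 (z=5.0): dry=0.67, bright=0.17; AND[min(a, b)] → w = 0.17
R2 (z=76.5): dim=0.23, wet=0.18; AND[min(a, b)] → w = 0.18
R3 (z=62.0): dry=0.67 → w = 0.67
R4 (z=64.0): damp=0.57, bright=0.17; AND[min(a, b)] → w = 0.17
Weighted average = (0.17·5.0 + 0.18·76.5 + 0.67·62.0 + 0.17·64.0) / (0.17 + 0.18 + 0.67 + 0.17)
  = 67.0400 / 1.1900 = 56.336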